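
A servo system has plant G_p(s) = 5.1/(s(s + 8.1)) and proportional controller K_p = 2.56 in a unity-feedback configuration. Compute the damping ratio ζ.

The closed-loop denominator is s(s+8.1) + 2.56·5.1 = s² + 8.1s + 13.06.
Matching s² + 2ζω_n s + ω_n²: ω_n = √13.06 = 3.613 rad/s and 2ζω_n = 8.1, so ζ = 8.1/(2·3.613) = 1.12.

ζ = 1.12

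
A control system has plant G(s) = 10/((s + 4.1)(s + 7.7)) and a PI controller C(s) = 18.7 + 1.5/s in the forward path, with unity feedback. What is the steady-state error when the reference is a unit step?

0

The open loop C(s)G(s) has a pole at the origin (type 1), so the static position error constant is infinite and e_ss = 1/(1+∞) = 0.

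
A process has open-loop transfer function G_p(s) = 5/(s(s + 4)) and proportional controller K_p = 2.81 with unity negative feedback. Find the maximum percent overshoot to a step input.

13.8%

From 1 + K_pG_p(s) = 0: s² + 4s + 14.05 = 0 ⇒ ω_n = 3.748, ζ = 0.5336.
%OS = 100·exp(−πζ/√(1−ζ²)) = 100·exp(−π·0.5336/√0.7153) = 13.8%.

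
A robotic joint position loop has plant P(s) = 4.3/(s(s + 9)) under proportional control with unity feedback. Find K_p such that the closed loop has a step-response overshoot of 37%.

K_p = 51.7

From %OS = 100·exp(−πζ/√(1−ζ²)) = 37%, ζ = −ln(0.37)/√(π²+ln²(0.37)) = 0.3017.
Characteristic equation s² + 9s + 4.3K_p = 0 gives ζ = 9/(2√(4.3K_p)).
Setting ζ = 0.3017: √(4.3K_p) = 9/(2·0.3017) = 14.91, so K_p = 222.4/4.3 = 51.7.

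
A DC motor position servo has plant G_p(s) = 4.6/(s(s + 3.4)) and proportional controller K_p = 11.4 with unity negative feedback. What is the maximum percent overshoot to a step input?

46.8%

The closed-loop denominator s² + 3.4s + 52.44 gives ω_n = √52.44 = 7.242 and ζ = 3.4/(2ω_n) = 0.2348.
%OS = 100·exp(−πζ/√(1−ζ²)) = 100·exp(−π·0.2348/√0.9449) = 46.8%.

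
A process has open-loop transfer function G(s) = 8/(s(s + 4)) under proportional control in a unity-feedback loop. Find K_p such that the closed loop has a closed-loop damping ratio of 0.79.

Closed-loop characteristic equation: s² + 4s + K_p·8 = 0.
So ω_n = √(8K_p) and 2ζω_n = 4, giving ζ = 4/(2√(8K_p)).
Setting ζ = 0.79: √(8K_p) = 4/(2·0.79) = 2.532, so K_p = 6.409/8 = 0.801.

K_p = 0.801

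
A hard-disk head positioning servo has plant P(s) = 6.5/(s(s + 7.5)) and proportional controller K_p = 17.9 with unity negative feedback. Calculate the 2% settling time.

Closed-loop characteristic equation: s² + 7.5s + 116.3 = 0, so ω_n = 10.79 rad/s and ζ = 7.5/(2·10.79) = 0.3477.
2% settling time T_s ≈ 4/(ζω_n) = 4/3.75 = 1.07 s.

T_s ≈ 1.07 s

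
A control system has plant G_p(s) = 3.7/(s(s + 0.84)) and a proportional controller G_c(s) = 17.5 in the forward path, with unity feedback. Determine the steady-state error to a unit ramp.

0.013

The loop has one pole at the origin (type 1). Velocity error constant K_v = lim_{s→0} s·G_c(s)G_p(s) = 17.5·3.7/0.84 = 77.08.
Steady-state error to a unit ramp: e_ss = 1/K_v = 0.013.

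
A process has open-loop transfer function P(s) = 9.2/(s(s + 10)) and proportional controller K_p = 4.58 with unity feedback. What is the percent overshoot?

2.25%

Closed-loop characteristic equation: s² + 10s + 42.14 = 0, so ω_n = 6.491 rad/s and ζ = 10/(2·6.491) = 0.7703.
%OS = 100·exp(−πζ/√(1−ζ²)) = 100·exp(−π·0.7703/√0.4067) = 2.25%.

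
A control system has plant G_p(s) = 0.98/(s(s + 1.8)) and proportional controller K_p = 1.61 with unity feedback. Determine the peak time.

T_p = 3.59 s

Closed-loop characteristic equation: s² + 1.8s + 1.578 = 0, so ω_n = 1.256 rad/s and ζ = 1.8/(2·1.256) = 0.7165.
Damped frequency ω_d = ω_n√(1−ζ²) = 0.8762 rad/s, so peak time T_p = π/ω_d = 3.59 s.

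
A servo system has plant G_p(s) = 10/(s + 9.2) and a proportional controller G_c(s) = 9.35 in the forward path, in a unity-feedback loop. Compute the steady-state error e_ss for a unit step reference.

0.0896

The loop is type 0. Static position error constant K_pos = G_c(0)·G_p(0) = 9.35·1.087 = 10.16.
Steady-state error to a unit step: e_ss = 1/(1+K_pos) = 1/11.16 = 0.0896.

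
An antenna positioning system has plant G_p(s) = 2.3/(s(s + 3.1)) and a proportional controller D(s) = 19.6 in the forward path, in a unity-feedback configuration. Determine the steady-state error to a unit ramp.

0.0688

The loop has one pole at the origin (type 1). Velocity error constant K_v = lim_{s→0} s·D(s)G_p(s) = 19.6·2.3/3.1 = 14.54.
Steady-state error to a unit ramp: e_ss = 1/K_v = 0.0688.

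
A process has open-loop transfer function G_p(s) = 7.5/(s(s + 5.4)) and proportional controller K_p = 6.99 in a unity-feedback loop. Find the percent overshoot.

From 1 + K_pG_p(s) = 0: s² + 5.4s + 52.43 = 0 ⇒ ω_n = 7.241, ζ = 0.3729.
%OS = 100·exp(−πζ/√(1−ζ²)) = 100·exp(−π·0.3729/√0.8609) = 28.3%.

28.3%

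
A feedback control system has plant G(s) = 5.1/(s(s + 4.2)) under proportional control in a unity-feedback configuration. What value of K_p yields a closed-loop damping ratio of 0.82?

Closed-loop characteristic equation: s² + 4.2s + K_p·5.1 = 0.
So ω_n = √(5.1K_p) and 2ζω_n = 4.2, giving ζ = 4.2/(2√(5.1K_p)).
Setting ζ = 0.82: √(5.1K_p) = 4.2/(2·0.82) = 2.561, so K_p = 6.559/5.1 = 1.29.

K_p = 1.29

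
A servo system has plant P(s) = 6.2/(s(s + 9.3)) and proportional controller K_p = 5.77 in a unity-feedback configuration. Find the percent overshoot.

The closed-loop denominator s² + 9.3s + 35.77 gives ω_n = √35.77 = 5.981 and ζ = 9.3/(2ω_n) = 0.7774.
%OS = 100·exp(−πζ/√(1−ζ²)) = 100·exp(−π·0.7774/√0.3956) = 2.06%.

2.06%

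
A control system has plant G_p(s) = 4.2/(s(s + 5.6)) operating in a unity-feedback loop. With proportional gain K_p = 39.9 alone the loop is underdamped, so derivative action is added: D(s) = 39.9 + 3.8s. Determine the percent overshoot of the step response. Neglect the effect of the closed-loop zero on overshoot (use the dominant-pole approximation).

Forward path: (39.9 + 3.8s)·4.2/(s(s+5.6)). The closed-loop characteristic equation is s² + (5.6 + 4.2·3.8)s + 4.2·39.9 = 0.
That is s² + 21.56s + 167.6 = 0, so ω_n = 12.95 rad/s and ζ = 21.56/(2·12.95) = 0.8327.
%OS = 100·exp(−πζ/√(1−ζ²)) = 0.887%.

0.887%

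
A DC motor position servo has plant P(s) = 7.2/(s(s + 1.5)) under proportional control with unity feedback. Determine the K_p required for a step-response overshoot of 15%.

From %OS = 100·exp(−πζ/√(1−ζ²)) = 15%, ζ = −ln(0.15)/√(π²+ln²(0.15)) = 0.5169.
Characteristic equation s² + 1.5s + 7.2K_p = 0 gives ζ = 1.5/(2√(7.2K_p)).
Setting ζ = 0.5169: √(7.2K_p) = 1.5/(2·0.5169) = 1.451, so K_p = 2.105/7.2 = 0.292.

K_p = 0.292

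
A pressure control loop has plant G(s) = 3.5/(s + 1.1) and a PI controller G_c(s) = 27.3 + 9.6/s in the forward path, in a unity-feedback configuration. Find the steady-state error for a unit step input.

0

The open loop G_c(s)G(s) has a pole at the origin (type 1), so the static position error constant is infinite and e_ss = 1/(1+∞) = 0.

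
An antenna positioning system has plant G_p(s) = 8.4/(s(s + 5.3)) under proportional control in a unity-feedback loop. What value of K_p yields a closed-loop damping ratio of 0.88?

Closed-loop characteristic equation: s² + 5.3s + K_p·8.4 = 0.
So ω_n = √(8.4K_p) and 2ζω_n = 5.3, giving ζ = 5.3/(2√(8.4K_p)).
Setting ζ = 0.88: √(8.4K_p) = 5.3/(2·0.88) = 3.011, so K_p = 9.068/8.4 = 1.08.

K_p = 1.08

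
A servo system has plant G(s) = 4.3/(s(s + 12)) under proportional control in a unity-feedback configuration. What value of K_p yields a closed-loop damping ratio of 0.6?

K_p = 23.3

Closed-loop characteristic equation: s² + 12s + K_p·4.3 = 0.
So ω_n = √(4.3K_p) and 2ζω_n = 12, giving ζ = 12/(2√(4.3K_p)).
Setting ζ = 0.6: √(4.3K_p) = 12/(2·0.6) = 10, so K_p = 100/4.3 = 23.3.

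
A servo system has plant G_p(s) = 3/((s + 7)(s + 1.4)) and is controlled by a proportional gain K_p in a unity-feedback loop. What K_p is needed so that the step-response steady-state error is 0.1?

K_p = 29.4

Steady-state error for a unit step on this type-0 loop is 1/(1 + K_p·G_p(0)).
G_p(0) = 0.3061. Require 1/(1 + K_p·0.3061) = 0.1, so 1 + 0.3061·K_p = 10.
K_p = (10 − 1)/0.3061 = 29.4.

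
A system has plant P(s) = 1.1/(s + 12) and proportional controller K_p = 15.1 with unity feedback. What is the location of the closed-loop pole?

Closed-loop transfer function: T(s) = K_p·P(s)/(1 + K_p·P(s)) = 16.61/(s + 12 + 16.61) = 16.61/(s + 28.61).
The closed-loop pole is at s = −28.61.

s = -28.61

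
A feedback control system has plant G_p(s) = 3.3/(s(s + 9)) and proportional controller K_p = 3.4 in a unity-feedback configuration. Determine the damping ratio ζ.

ζ = 1.34

With unity feedback the closed-loop characteristic equation is s² + 9s + 3.4·3.3 = s² + 9s + 11.22 = 0.
Matching s² + 2ζω_n s + ω_n²: ω_n = √11.22 = 3.35 rad/s and 2ζω_n = 9, so ζ = 9/(2·3.35) = 1.34.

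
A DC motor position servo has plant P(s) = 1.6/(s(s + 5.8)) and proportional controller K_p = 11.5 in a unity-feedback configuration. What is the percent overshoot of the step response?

The closed-loop denominator s² + 5.8s + 18.4 gives ω_n = √18.4 = 4.29 and ζ = 5.8/(2ω_n) = 0.6761.
%OS = 100·exp(−πζ/√(1−ζ²)) = 100·exp(−π·0.6761/√0.5429) = 5.6%.

5.6%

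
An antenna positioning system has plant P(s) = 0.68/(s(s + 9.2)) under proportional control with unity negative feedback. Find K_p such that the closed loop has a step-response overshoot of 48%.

K_p = 601

From %OS = 100·exp(−πζ/√(1−ζ²)) = 48%, ζ = −ln(0.48)/√(π²+ln²(0.48)) = 0.2275.
Characteristic equation s² + 9.2s + 0.68K_p = 0 gives ζ = 9.2/(2√(0.68K_p)).
Setting ζ = 0.2275: √(0.68K_p) = 9.2/(2·0.2275) = 20.22, so K_p = 408.8/0.68 = 601.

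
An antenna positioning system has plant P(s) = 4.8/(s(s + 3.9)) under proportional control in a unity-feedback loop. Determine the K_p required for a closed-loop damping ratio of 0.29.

K_p = 9.42

Closed-loop characteristic equation: s² + 3.9s + K_p·4.8 = 0.
So ω_n = √(4.8K_p) and 2ζω_n = 3.9, giving ζ = 3.9/(2√(4.8K_p)).
Setting ζ = 0.29: √(4.8K_p) = 3.9/(2·0.29) = 6.724, so K_p = 45.21/4.8 = 9.42.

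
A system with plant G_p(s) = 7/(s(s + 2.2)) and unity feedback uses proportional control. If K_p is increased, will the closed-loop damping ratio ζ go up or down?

decrease

ζ = 2.2/(2√(7K_p)); increasing K_p raises the denominator, so ζ falls.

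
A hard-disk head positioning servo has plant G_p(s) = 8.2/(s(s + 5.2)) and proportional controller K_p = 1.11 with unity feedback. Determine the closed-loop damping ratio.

1 + K_p·G_p(s) = 0 gives s² + 5.2s + 9.102 = 0.
So ω_n² = 9.102 ⇒ ω_n = 3.017 rad/s, and ζ = 5.2/(2ω_n) = 0.862.

ζ = 0.862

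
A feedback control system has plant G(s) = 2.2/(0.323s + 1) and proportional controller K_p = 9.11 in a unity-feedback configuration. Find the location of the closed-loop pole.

Closed loop: T(s) = K_p·G/(1+K_p·G) = 20.04/(0.323s + 1 + 20.04), with pole at s = −(1 + 20.04)/0.323 = −65.15.

s = -65.15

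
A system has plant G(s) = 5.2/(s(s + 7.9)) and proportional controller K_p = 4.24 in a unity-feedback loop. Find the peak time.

From 1 + K_pG(s) = 0: s² + 7.9s + 22.05 = 0 ⇒ ω_n = 4.696, ζ = 0.8412.
Damped frequency ω_d = ω_n√(1−ζ²) = 2.539 rad/s, so peak time T_p = π/ω_d = 1.24 s.

T_p = 1.24 s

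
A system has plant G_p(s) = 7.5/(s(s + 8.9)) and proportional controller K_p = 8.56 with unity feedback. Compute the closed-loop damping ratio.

ζ = 0.555

The closed-loop denominator is s(s+8.9) + 8.56·7.5 = s² + 8.9s + 64.2.
Matching s² + 2ζω_n s + ω_n²: ω_n = √64.2 = 8.012 rad/s and 2ζω_n = 8.9, so ζ = 8.9/(2·8.012) = 0.555.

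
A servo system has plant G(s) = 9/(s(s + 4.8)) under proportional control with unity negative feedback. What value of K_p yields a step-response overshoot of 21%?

From %OS = 100·exp(−πζ/√(1−ζ²)) = 21%, ζ = −ln(0.21)/√(π²+ln²(0.21)) = 0.4449.
Characteristic equation s² + 4.8s + 9K_p = 0 gives ζ = 4.8/(2√(9K_p)).
Setting ζ = 0.4449: √(9K_p) = 4.8/(2·0.4449) = 5.394, so K_p = 29.1/9 = 3.23.

K_p = 3.23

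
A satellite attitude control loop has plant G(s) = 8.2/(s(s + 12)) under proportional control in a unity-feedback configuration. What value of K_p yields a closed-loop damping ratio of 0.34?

K_p = 38

Closed-loop characteristic equation: s² + 12s + K_p·8.2 = 0.
So ω_n = √(8.2K_p) and 2ζω_n = 12, giving ζ = 12/(2√(8.2K_p)).
Setting ζ = 0.34: √(8.2K_p) = 12/(2·0.34) = 17.65, so K_p = 311.4/8.2 = 38.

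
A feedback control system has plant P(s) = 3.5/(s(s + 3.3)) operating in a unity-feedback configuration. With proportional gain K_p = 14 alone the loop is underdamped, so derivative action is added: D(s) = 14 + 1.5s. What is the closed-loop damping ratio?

Forward path: (14 + 1.5s)·3.5/(s(s+3.3)). The closed-loop characteristic equation is s² + (3.3 + 3.5·1.5)s + 3.5·14 = 0.
That is s² + 8.55s + 49 = 0, so ω_n = 7 rad/s and ζ = 8.55/(2·7) = 0.6107.

ζ = 0.611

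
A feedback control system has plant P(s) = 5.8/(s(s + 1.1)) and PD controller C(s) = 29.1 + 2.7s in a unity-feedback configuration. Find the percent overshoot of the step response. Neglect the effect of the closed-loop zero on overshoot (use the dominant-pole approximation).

7.05%

Forward path: (29.1 + 2.7s)·5.8/(s(s+1.1)). The closed-loop characteristic equation is s² + (1.1 + 5.8·2.7)s + 5.8·29.1 = 0.
That is s² + 16.76s + 168.8 = 0, so ω_n = 12.99 rad/s and ζ = 16.76/(2·12.99) = 0.645.
%OS = 100·exp(−πζ/√(1−ζ²)) = 7.05%.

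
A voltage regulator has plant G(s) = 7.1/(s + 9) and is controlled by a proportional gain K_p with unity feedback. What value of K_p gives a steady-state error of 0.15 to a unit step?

Steady-state error for a unit step on this type-0 loop is 1/(1 + K_p·G(0)).
G(0) = 0.7889. Require 1/(1 + K_p·0.7889) = 0.15, so 1 + 0.7889·K_p = 6.667.
K_p = (6.667 − 1)/0.7889 = 7.18.

K_p = 7.18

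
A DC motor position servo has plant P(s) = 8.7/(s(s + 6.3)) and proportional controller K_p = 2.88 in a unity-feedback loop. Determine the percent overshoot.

7.86%

Closed-loop characteristic equation: s² + 6.3s + 25.06 = 0, so ω_n = 5.006 rad/s and ζ = 6.3/(2·5.006) = 0.6293.
%OS = 100·exp(−πζ/√(1−ζ²)) = 100·exp(−π·0.6293/√0.604) = 7.86%.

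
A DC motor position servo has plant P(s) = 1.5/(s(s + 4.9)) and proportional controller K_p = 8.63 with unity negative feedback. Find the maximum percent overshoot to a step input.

5.39%

The closed-loop denominator s² + 4.9s + 12.95 gives ω_n = √12.95 = 3.598 and ζ = 4.9/(2ω_n) = 0.6809.
%OS = 100·exp(−πζ/√(1−ζ²)) = 100·exp(−π·0.6809/√0.5363) = 5.39%.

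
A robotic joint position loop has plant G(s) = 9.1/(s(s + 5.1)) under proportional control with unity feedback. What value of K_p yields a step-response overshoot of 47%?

From %OS = 100·exp(−πζ/√(1−ζ²)) = 47%, ζ = −ln(0.47)/√(π²+ln²(0.47)) = 0.2337.
Characteristic equation s² + 5.1s + 9.1K_p = 0 gives ζ = 5.1/(2√(9.1K_p)).
Setting ζ = 0.2337: √(9.1K_p) = 5.1/(2·0.2337) = 10.91, so K_p = 119.1/9.1 = 13.1.

K_p = 13.1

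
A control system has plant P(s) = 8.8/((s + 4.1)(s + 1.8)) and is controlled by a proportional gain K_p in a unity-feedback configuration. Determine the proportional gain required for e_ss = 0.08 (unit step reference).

K_p = 9.64

For a type-0 loop with proportional control, e_ss = 1/(1 + K_p·P(0)).
P(0) = 1.192. Require 1/(1 + K_p·1.192) = 0.08, so 1 + 1.192·K_p = 12.5.
K_p = (12.5 − 1)/1.192 = 9.64.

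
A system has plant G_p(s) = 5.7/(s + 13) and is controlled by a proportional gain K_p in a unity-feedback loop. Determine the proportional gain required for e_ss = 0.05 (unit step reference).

K_p = 43.3

The loop is type 0, so e_ss(step) = 1/(1 + K_pos) with K_pos = K_p·G_p(0).
G_p(0) = 0.4385. Require 1/(1 + K_p·0.4385) = 0.05, so 1 + 0.4385·K_p = 20.
K_p = (20 − 1)/0.4385 = 43.3.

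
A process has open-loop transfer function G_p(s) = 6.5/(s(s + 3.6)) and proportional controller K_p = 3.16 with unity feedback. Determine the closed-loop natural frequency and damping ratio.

ω_n = 4.53 rad/s, ζ = 0.397

The closed-loop denominator is s(s+3.6) + 3.16·6.5 = s² + 3.6s + 20.54.
Matching s² + 2ζω_n s + ω_n²: ω_n = √20.54 = 4.532 rad/s and 2ζω_n = 3.6, so ζ = 3.6/(2·4.532) = 0.397.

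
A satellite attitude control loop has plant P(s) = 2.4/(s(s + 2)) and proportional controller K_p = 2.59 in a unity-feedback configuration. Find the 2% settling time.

From 1 + K_pP(s) = 0: s² + 2s + 6.216 = 0 ⇒ ω_n = 2.493, ζ = 0.4011.
2% settling time T_s ≈ 4/(ζω_n) = 4/1 = 4 s.

T_s ≈ 4 s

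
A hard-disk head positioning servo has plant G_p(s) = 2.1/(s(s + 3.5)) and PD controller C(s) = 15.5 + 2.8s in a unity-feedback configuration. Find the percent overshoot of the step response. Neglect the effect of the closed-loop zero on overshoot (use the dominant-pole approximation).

1.07%

Forward path: (15.5 + 2.8s)·2.1/(s(s+3.5)). The closed-loop characteristic equation is s² + (3.5 + 2.1·2.8)s + 2.1·15.5 = 0.
That is s² + 9.38s + 32.55 = 0, so ω_n = 5.705 rad/s and ζ = 9.38/(2·5.705) = 0.822.
%OS = 100·exp(−πζ/√(1−ζ²)) = 1.07%.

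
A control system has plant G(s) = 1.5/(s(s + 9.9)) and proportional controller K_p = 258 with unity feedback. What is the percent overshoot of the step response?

44.2%

From 1 + K_pG(s) = 0: s² + 9.9s + 387 = 0 ⇒ ω_n = 19.67, ζ = 0.2516.
%OS = 100·exp(−πζ/√(1−ζ²)) = 100·exp(−π·0.2516/√0.9367) = 44.2%.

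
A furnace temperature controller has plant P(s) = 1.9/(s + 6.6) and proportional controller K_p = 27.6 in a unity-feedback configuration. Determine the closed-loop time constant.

Closed-loop transfer function: T(s) = K_p·P(s)/(1 + K_p·P(s)) = 52.44/(s + 6.6 + 52.44) = 52.44/(s + 59.04).
Time constant τ = 1/59.04 = 0.0169 s.

τ = 0.0169 s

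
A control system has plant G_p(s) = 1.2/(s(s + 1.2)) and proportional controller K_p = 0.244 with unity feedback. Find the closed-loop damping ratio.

ζ = 1.11

The closed-loop denominator is s(s+1.2) + 0.244·1.2 = s² + 1.2s + 0.2928.
Matching s² + 2ζω_n s + ω_n²: ω_n = √0.2928 = 0.5411 rad/s and 2ζω_n = 1.2, so ζ = 1.2/(2·0.5411) = 1.11.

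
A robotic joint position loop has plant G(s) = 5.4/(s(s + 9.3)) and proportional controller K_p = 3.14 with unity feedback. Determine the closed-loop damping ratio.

ζ = 1.13

The closed-loop denominator is s(s+9.3) + 3.14·5.4 = s² + 9.3s + 16.96.
So ω_n² = 16.96 ⇒ ω_n = 4.118 rad/s, and ζ = 9.3/(2ω_n) = 1.13.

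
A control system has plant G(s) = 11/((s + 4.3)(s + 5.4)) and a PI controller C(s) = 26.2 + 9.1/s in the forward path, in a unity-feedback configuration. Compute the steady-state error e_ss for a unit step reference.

0

The open loop C(s)G(s) has a pole at the origin (type 1), so the static position error constant is infinite and e_ss = 1/(1+∞) = 0.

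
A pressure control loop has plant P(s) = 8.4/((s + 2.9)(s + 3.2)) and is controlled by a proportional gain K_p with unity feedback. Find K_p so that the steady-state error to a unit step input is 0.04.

K_p = 26.5

Steady-state error for a unit step on this type-0 loop is 1/(1 + K_p·P(0)).
P(0) = 0.9052. Require 1/(1 + K_p·0.9052) = 0.04, so 1 + 0.9052·K_p = 25.
K_p = (25 − 1)/0.9052 = 26.5.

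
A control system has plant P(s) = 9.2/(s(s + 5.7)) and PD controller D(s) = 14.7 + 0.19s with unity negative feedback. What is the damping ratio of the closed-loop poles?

ζ = 0.32

Forward path: (14.7 + 0.19s)·9.2/(s(s+5.7)). The closed-loop characteristic equation is s² + (5.7 + 9.2·0.19)s + 9.2·14.7 = 0.
That is s² + 7.448s + 135.2 = 0, so ω_n = 11.63 rad/s and ζ = 7.448/(2·11.63) = 0.3202.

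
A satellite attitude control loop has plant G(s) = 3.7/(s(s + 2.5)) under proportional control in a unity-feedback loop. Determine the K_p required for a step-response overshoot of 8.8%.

From %OS = 100·exp(−πζ/√(1−ζ²)) = 8.8%, ζ = −ln(0.088)/√(π²+ln²(0.088)) = 0.6119.
Characteristic equation s² + 2.5s + 3.7K_p = 0 gives ζ = 2.5/(2√(3.7K_p)).
Setting ζ = 0.6119: √(3.7K_p) = 2.5/(2·0.6119) = 2.043, so K_p = 4.173/3.7 = 1.13.

K_p = 1.13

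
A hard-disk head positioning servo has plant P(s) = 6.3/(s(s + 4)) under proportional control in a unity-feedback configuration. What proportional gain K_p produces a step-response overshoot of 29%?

From %OS = 100·exp(−πζ/√(1−ζ²)) = 29%, ζ = −ln(0.29)/√(π²+ln²(0.29)) = 0.3666.
Characteristic equation s² + 4s + 6.3K_p = 0 gives ζ = 4/(2√(6.3K_p)).
Setting ζ = 0.3666: √(6.3K_p) = 4/(2·0.3666) = 5.456, so K_p = 29.76/6.3 = 4.72.

K_p = 4.72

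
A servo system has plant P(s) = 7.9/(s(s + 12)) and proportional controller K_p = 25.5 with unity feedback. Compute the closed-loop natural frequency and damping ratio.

1 + K_p·P(s) = 0 gives s² + 12s + 201.5 = 0.
Matching s² + 2ζω_n s + ω_n²: ω_n = √201.5 = 14.19 rad/s and 2ζω_n = 12, so ζ = 12/(2·14.19) = 0.423.

ω_n = 14.2 rad/s, ζ = 0.423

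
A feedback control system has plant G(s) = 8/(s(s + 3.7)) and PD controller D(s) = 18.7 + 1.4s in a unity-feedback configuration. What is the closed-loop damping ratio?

ζ = 0.609

Forward path: (18.7 + 1.4s)·8/(s(s+3.7)). The closed-loop characteristic equation is s² + (3.7 + 8·1.4)s + 8·18.7 = 0.
That is s² + 14.9s + 149.6 = 0, so ω_n = 12.23 rad/s and ζ = 14.9/(2·12.23) = 0.6091.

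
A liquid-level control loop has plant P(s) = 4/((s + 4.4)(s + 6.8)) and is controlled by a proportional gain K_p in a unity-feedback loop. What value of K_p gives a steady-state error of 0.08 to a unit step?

Steady-state error for a unit step on this type-0 loop is 1/(1 + K_p·P(0)).
P(0) = 0.1337. Require 1/(1 + K_p·0.1337) = 0.08, so 1 + 0.1337·K_p = 12.5.
K_p = (12.5 − 1)/0.1337 = 86.

K_p = 86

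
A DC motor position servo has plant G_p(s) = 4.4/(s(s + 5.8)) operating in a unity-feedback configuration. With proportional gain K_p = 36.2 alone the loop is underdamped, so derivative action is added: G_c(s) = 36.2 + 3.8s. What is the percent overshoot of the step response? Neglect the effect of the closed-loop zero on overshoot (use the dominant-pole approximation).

Forward path: (36.2 + 3.8s)·4.4/(s(s+5.8)). The closed-loop characteristic equation is s² + (5.8 + 4.4·3.8)s + 4.4·36.2 = 0.
That is s² + 22.52s + 159.3 = 0, so ω_n = 12.62 rad/s and ζ = 22.52/(2·12.62) = 0.8922.
%OS = 100·exp(−πζ/√(1−ζ²)) = 0.202%.

0.202%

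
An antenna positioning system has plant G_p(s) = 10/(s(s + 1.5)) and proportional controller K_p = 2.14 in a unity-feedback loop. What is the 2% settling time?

T_s ≈ 5.33 s

From 1 + K_pG_p(s) = 0: s² + 1.5s + 21.4 = 0 ⇒ ω_n = 4.626, ζ = 0.1621.
2% settling time T_s ≈ 4/(ζω_n) = 4/0.75 = 5.33 s.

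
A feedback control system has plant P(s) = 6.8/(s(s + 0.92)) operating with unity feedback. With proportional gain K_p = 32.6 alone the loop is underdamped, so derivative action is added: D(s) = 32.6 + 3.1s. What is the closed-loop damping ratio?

ζ = 0.739

Forward path: (32.6 + 3.1s)·6.8/(s(s+0.92)). The closed-loop characteristic equation is s² + (0.92 + 6.8·3.1)s + 6.8·32.6 = 0.
That is s² + 22s + 221.7 = 0, so ω_n = 14.89 rad/s and ζ = 22/(2·14.89) = 0.7388.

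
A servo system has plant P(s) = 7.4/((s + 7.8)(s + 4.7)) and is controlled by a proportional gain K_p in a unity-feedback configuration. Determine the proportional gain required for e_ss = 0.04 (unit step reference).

For a type-0 loop with proportional control, e_ss = 1/(1 + K_p·P(0)).
P(0) = 0.2019. Require 1/(1 + K_p·0.2019) = 0.04, so 1 + 0.2019·K_p = 25.
K_p = (25 − 1)/0.2019 = 119.

K_p = 119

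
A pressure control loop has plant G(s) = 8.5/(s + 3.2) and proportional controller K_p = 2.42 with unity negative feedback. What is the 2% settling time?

Closed-loop transfer function: T(s) = K_p·G(s)/(1 + K_p·G(s)) = 20.57/(s + 3.2 + 20.57) = 20.57/(s + 23.77).
Time constant τ = 1/23.77 = 0.04207 s, so the 2% settling time is about 4τ = 0.168 s.

T_s ≈ 0.168 s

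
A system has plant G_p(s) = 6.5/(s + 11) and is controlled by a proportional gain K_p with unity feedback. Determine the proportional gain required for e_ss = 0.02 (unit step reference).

K_p = 82.9

Steady-state error for a unit step on this type-0 loop is 1/(1 + K_p·G_p(0)).
G_p(0) = 0.5909. Require 1/(1 + K_p·0.5909) = 0.02, so 1 + 0.5909·K_p = 50.
K_p = (50 − 1)/0.5909 = 82.9.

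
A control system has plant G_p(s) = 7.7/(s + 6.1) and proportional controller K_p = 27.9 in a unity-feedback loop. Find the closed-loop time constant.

Closed-loop transfer function: T(s) = K_p·G_p(s)/(1 + K_p·G_p(s)) = 214.8/(s + 6.1 + 214.8) = 214.8/(s + 220.9).
Time constant τ = 1/220.9 = 0.00453 s.

τ = 0.00453 s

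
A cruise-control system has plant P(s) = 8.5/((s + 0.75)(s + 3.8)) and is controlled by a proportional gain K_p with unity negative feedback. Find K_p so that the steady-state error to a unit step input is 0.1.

K_p = 3.02

Steady-state error for a unit step on this type-0 loop is 1/(1 + K_p·P(0)).
P(0) = 2.982. Require 1/(1 + K_p·2.982) = 0.1, so 1 + 2.982·K_p = 10.
K_p = (10 − 1)/2.982 = 3.02.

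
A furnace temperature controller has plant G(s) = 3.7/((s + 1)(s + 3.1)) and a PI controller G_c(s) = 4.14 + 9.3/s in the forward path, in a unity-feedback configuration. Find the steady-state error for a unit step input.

The open loop G_c(s)G(s) has a pole at the origin (type 1), so the static position error constant is infinite and e_ss = 1/(1+∞) = 0.

0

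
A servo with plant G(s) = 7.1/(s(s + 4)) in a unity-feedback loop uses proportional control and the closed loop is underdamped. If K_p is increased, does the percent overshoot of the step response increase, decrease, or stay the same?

ζ = 4/(2√(7.1K_p)) decreases as K_p grows; lower damping means more overshoot.

increase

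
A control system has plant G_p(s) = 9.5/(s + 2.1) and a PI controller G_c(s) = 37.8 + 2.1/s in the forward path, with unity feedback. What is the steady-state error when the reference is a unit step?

0

The open loop G_c(s)G_p(s) has a pole at the origin (type 1), so the static position error constant is infinite and e_ss = 1/(1+∞) = 0.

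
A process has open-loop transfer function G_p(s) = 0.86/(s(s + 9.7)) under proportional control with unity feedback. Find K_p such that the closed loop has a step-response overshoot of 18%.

K_p = 119

From %OS = 100·exp(−πζ/√(1−ζ²)) = 18%, ζ = −ln(0.18)/√(π²+ln²(0.18)) = 0.4791.
Characteristic equation s² + 9.7s + 0.86K_p = 0 gives ζ = 9.7/(2√(0.86K_p)).
Setting ζ = 0.4791: √(0.86K_p) = 9.7/(2·0.4791) = 10.12, so K_p = 102.5/0.86 = 119.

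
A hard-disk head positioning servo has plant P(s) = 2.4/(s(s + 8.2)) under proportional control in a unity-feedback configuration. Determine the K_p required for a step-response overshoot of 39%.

From %OS = 100·exp(−πζ/√(1−ζ²)) = 39%, ζ = −ln(0.39)/√(π²+ln²(0.39)) = 0.2871.
Characteristic equation s² + 8.2s + 2.4K_p = 0 gives ζ = 8.2/(2√(2.4K_p)).
Setting ζ = 0.2871: √(2.4K_p) = 8.2/(2·0.2871) = 14.28, so K_p = 203.9/2.4 = 85.

K_p = 85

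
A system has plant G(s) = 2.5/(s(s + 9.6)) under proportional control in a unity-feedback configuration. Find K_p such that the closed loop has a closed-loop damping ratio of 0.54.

K_p = 31.6

Closed-loop characteristic equation: s² + 9.6s + K_p·2.5 = 0.
So ω_n = √(2.5K_p) and 2ζω_n = 9.6, giving ζ = 9.6/(2√(2.5K_p)).
Setting ζ = 0.54: √(2.5K_p) = 9.6/(2·0.54) = 8.889, so K_p = 79.01/2.5 = 31.6.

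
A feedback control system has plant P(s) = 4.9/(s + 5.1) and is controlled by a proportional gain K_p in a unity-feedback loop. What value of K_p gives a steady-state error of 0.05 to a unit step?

Steady-state error for a unit step on this type-0 loop is 1/(1 + K_p·P(0)).
P(0) = 0.9608. Require 1/(1 + K_p·0.9608) = 0.05, so 1 + 0.9608·K_p = 20.
K_p = (20 − 1)/0.9608 = 19.8.

K_p = 19.8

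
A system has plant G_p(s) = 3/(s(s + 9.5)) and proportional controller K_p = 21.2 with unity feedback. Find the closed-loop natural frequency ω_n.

1 + K_p·G_p(s) = 0 gives s² + 9.5s + 63.6 = 0.
Matching s² + 2ζω_n s + ω_n²: ω_n = √63.6 = 7.975 rad/s and 2ζω_n = 9.5, so ζ = 9.5/(2·7.975) = 0.596.

ω_n = 7.97 rad/s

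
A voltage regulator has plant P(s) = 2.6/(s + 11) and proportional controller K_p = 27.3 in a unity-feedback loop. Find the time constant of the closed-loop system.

τ = 0.0122 s

Closed-loop transfer function: T(s) = K_p·P(s)/(1 + K_p·P(s)) = 70.98/(s + 11 + 70.98) = 70.98/(s + 81.98).
Time constant τ = 1/81.98 = 0.0122 s.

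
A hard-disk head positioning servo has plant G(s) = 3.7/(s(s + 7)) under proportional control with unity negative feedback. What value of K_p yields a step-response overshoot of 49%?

K_p = 67.5

From %OS = 100·exp(−πζ/√(1−ζ²)) = 49%, ζ = −ln(0.49)/√(π²+ln²(0.49)) = 0.2214.
Characteristic equation s² + 7s + 3.7K_p = 0 gives ζ = 7/(2√(3.7K_p)).
Setting ζ = 0.2214: √(3.7K_p) = 7/(2·0.2214) = 15.81, so K_p = 249.8/3.7 = 67.5.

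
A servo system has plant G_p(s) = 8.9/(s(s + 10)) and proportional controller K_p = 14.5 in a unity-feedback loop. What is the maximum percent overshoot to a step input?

21.4%

The closed-loop denominator s² + 10s + 129.1 gives ω_n = √129.1 = 11.36 and ζ = 10/(2ω_n) = 0.4401.
%OS = 100·exp(−πζ/√(1−ζ²)) = 100·exp(−π·0.4401/√0.8063) = 21.4%.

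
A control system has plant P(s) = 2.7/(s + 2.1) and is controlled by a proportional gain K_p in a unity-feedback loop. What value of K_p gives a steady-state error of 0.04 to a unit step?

Steady-state error for a unit step on this type-0 loop is 1/(1 + K_p·P(0)).
P(0) = 1.286. Require 1/(1 + K_p·1.286) = 0.04, so 1 + 1.286·K_p = 25.
K_p = (25 − 1)/1.286 = 18.7.

K_p = 18.7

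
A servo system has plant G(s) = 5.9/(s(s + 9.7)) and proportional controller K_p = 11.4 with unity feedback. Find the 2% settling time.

T_s ≈ 0.825 s

From 1 + K_pG(s) = 0: s² + 9.7s + 67.26 = 0 ⇒ ω_n = 8.201, ζ = 0.5914.
2% settling time T_s ≈ 4/(ζω_n) = 4/4.85 = 0.825 s.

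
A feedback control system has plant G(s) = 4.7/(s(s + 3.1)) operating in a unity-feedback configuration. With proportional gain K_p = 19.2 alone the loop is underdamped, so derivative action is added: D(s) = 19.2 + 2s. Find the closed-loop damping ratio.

Forward path: (19.2 + 2s)·4.7/(s(s+3.1)). The closed-loop characteristic equation is s² + (3.1 + 4.7·2)s + 4.7·19.2 = 0.
That is s² + 12.5s + 90.24 = 0, so ω_n = 9.499 rad/s and ζ = 12.5/(2·9.499) = 0.6579.

ζ = 0.658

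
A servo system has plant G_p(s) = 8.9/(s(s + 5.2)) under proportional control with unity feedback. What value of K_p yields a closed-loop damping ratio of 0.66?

Closed-loop characteristic equation: s² + 5.2s + K_p·8.9 = 0.
So ω_n = √(8.9K_p) and 2ζω_n = 5.2, giving ζ = 5.2/(2√(8.9K_p)).
Setting ζ = 0.66: √(8.9K_p) = 5.2/(2·0.66) = 3.939, so K_p = 15.52/8.9 = 1.74.

K_p = 1.74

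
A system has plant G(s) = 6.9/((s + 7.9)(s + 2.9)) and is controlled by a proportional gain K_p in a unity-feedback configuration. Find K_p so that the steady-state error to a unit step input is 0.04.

K_p = 79.7

For a type-0 loop with proportional control, e_ss = 1/(1 + K_p·G(0)).
G(0) = 0.3012. Require 1/(1 + K_p·0.3012) = 0.04, so 1 + 0.3012·K_p = 25.
K_p = (25 − 1)/0.3012 = 79.7.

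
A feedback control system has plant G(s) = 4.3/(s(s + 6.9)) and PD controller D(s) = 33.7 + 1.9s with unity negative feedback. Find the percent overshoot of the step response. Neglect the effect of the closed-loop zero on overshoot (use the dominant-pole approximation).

Forward path: (33.7 + 1.9s)·4.3/(s(s+6.9)). The closed-loop characteristic equation is s² + (6.9 + 4.3·1.9)s + 4.3·33.7 = 0.
That is s² + 15.07s + 144.9 = 0, so ω_n = 12.04 rad/s and ζ = 15.07/(2·12.04) = 0.6259.
%OS = 100·exp(−πζ/√(1−ζ²)) = 8.03%.

8.03%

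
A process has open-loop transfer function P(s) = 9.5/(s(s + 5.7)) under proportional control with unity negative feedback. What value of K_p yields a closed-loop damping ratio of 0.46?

Closed-loop characteristic equation: s² + 5.7s + K_p·9.5 = 0.
So ω_n = √(9.5K_p) and 2ζω_n = 5.7, giving ζ = 5.7/(2√(9.5K_p)).
Setting ζ = 0.46: √(9.5K_p) = 5.7/(2·0.46) = 6.196, so K_p = 38.39/9.5 = 4.04.

K_p = 4.04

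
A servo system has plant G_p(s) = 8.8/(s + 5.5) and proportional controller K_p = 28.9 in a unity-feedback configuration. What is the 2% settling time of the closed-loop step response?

T_s ≈ 0.0154 s

Closed-loop transfer function: T(s) = K_p·G_p(s)/(1 + K_p·G_p(s)) = 254.3/(s + 5.5 + 254.3) = 254.3/(s + 259.8).
Time constant τ = 1/259.8 = 0.003849 s, so the 2% settling time is about 4τ = 0.0154 s.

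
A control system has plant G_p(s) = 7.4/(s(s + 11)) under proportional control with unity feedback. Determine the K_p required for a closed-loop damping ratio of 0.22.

Closed-loop characteristic equation: s² + 11s + K_p·7.4 = 0.
So ω_n = √(7.4K_p) and 2ζω_n = 11, giving ζ = 11/(2√(7.4K_p)).
Setting ζ = 0.22: √(7.4K_p) = 11/(2·0.22) = 25, so K_p = 625/7.4 = 84.5.

K_p = 84.5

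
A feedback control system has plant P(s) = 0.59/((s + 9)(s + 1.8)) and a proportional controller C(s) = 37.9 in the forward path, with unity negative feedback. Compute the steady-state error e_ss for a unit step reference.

The loop is type 0. Static position error constant K_pos = C(0)·P(0) = 37.9·0.03642 = 1.38.
Steady-state error to a unit step: e_ss = 1/(1+K_pos) = 1/2.38 = 0.42.

0.42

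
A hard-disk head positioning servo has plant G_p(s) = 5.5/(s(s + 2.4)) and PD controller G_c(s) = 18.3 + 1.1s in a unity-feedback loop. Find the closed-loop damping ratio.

Forward path: (18.3 + 1.1s)·5.5/(s(s+2.4)). The closed-loop characteristic equation is s² + (2.4 + 5.5·1.1)s + 5.5·18.3 = 0.
That is s² + 8.45s + 100.7 = 0, so ω_n = 10.03 rad/s and ζ = 8.45/(2·10.03) = 0.4211.

ζ = 0.421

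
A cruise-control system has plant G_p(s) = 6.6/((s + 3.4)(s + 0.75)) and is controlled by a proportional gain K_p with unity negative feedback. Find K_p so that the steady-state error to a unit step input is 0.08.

K_p = 4.44

For a type-0 loop with proportional control, e_ss = 1/(1 + K_p·G_p(0)).
G_p(0) = 2.588. Require 1/(1 + K_p·2.588) = 0.08, so 1 + 2.588·K_p = 12.5.
K_p = (12.5 − 1)/2.588 = 4.44.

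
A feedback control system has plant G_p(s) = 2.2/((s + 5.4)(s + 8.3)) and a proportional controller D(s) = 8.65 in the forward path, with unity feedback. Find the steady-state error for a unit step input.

The loop is type 0. Static position error constant K_pos = D(0)·G_p(0) = 8.65·0.04909 = 0.4246.
Steady-state error to a unit step: e_ss = 1/(1+K_pos) = 1/1.425 = 0.702.

0.702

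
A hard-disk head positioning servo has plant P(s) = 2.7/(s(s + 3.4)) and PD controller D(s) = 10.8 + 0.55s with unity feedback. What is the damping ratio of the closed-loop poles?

ζ = 0.452

Forward path: (10.8 + 0.55s)·2.7/(s(s+3.4)). The closed-loop characteristic equation is s² + (3.4 + 2.7·0.55)s + 2.7·10.8 = 0.
That is s² + 4.885s + 29.16 = 0, so ω_n = 5.4 rad/s and ζ = 4.885/(2·5.4) = 0.4523.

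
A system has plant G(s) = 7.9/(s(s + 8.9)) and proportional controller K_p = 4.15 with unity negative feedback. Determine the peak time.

T_p = 0.872 s

From 1 + K_pG(s) = 0: s² + 8.9s + 32.79 = 0 ⇒ ω_n = 5.726, ζ = 0.7772.
Damped frequency ω_d = ω_n√(1−ζ²) = 3.603 rad/s, so peak time T_p = π/ω_d = 0.872 s.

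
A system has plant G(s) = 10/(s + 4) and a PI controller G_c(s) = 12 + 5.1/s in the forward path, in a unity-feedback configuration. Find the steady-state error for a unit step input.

The open loop G_c(s)G(s) has a pole at the origin (type 1), so the static position error constant is infinite and e_ss = 1/(1+∞) = 0.

0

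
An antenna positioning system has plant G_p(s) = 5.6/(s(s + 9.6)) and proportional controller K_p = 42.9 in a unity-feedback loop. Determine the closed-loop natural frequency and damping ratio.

With unity feedback the closed-loop characteristic equation is s² + 9.6s + 42.9·5.6 = s² + 9.6s + 240.2 = 0.
Matching s² + 2ζω_n s + ω_n²: ω_n = √240.2 = 15.5 rad/s and 2ζω_n = 9.6, so ζ = 9.6/(2·15.5) = 0.31.

ω_n = 15.5 rad/s, ζ = 0.31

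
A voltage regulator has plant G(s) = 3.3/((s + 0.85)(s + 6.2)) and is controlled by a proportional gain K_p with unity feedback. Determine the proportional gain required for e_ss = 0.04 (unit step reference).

K_p = 38.3

The loop is type 0, so e_ss(step) = 1/(1 + K_pos) with K_pos = K_p·G(0).
G(0) = 0.6262. Require 1/(1 + K_p·0.6262) = 0.04, so 1 + 0.6262·K_p = 25.
K_p = (25 − 1)/0.6262 = 38.3.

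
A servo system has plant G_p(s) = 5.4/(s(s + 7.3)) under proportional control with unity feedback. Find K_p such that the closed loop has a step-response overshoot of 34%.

From %OS = 100·exp(−πζ/√(1−ζ²)) = 34%, ζ = −ln(0.34)/√(π²+ln²(0.34)) = 0.3248.
Characteristic equation s² + 7.3s + 5.4K_p = 0 gives ζ = 7.3/(2√(5.4K_p)).
Setting ζ = 0.3248: √(5.4K_p) = 7.3/(2·0.3248) = 11.24, so K_p = 126.3/5.4 = 23.4.

K_p = 23.4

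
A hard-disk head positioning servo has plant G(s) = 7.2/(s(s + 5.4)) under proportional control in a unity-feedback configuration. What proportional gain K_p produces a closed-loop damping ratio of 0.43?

Closed-loop characteristic equation: s² + 5.4s + K_p·7.2 = 0.
So ω_n = √(7.2K_p) and 2ζω_n = 5.4, giving ζ = 5.4/(2√(7.2K_p)).
Setting ζ = 0.43: √(7.2K_p) = 5.4/(2·0.43) = 6.279, so K_p = 39.43/7.2 = 5.48.

K_p = 5.48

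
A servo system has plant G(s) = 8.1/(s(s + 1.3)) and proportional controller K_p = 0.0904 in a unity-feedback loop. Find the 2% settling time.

From 1 + K_pG(s) = 0: s² + 1.3s + 0.7322 = 0 ⇒ ω_n = 0.8557, ζ = 0.7596.
2% settling time T_s ≈ 4/(ζω_n) = 4/0.65 = 6.15 s.

T_s ≈ 6.15 s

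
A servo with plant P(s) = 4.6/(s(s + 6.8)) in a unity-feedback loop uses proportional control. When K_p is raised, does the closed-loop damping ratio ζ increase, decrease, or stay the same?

ζ = 6.8/(2√(4.6K_p)); increasing K_p raises the denominator, so ζ falls.

decrease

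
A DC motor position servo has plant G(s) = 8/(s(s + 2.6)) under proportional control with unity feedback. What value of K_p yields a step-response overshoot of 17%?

K_p = 0.875

From %OS = 100·exp(−πζ/√(1−ζ²)) = 17%, ζ = −ln(0.17)/√(π²+ln²(0.17)) = 0.4913.
Characteristic equation s² + 2.6s + 8K_p = 0 gives ζ = 2.6/(2√(8K_p)).
Setting ζ = 0.4913: √(8K_p) = 2.6/(2·0.4913) = 2.646, so K_p = 7.002/8 = 0.875.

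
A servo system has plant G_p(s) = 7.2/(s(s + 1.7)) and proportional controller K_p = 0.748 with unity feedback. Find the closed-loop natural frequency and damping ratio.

ω_n = 2.32 rad/s, ζ = 0.366

With unity feedback the closed-loop characteristic equation is s² + 1.7s + 0.748·7.2 = s² + 1.7s + 5.386 = 0.
So ω_n² = 5.386 ⇒ ω_n = 2.321 rad/s, and ζ = 1.7/(2ω_n) = 0.366.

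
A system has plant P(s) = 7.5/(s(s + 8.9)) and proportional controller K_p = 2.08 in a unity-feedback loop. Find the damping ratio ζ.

ζ = 1.13

The closed-loop denominator is s(s+8.9) + 2.08·7.5 = s² + 8.9s + 15.6.
So ω_n² = 15.6 ⇒ ω_n = 3.95 rad/s, and ζ = 8.9/(2ω_n) = 1.13.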